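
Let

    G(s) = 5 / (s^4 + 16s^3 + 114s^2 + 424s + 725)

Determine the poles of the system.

s = -3 ± 4j, -5 ± 2j

The poles are the roots of the denominator s^4 + 16s^3 + 114s^2 + 424s + 725 = 0.
No real roots exist; factor into two real quadratics: (s^2 + 6s + 25)(s^2 + 10s + 29) = 0.
Each quadratic gives a conjugate pair via the quadratic formula.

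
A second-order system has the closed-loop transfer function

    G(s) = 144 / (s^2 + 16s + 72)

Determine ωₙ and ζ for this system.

ωₙ ≈ 8.485 rad/s, ζ ≈ 0.9428

Compare the denominator to the standard form s^2 + 2ζωₙs + ωₙ².
ωₙ² = 72, so ωₙ = √72 ≈ 8.485 rad/s.
2ζωₙ = 16, so ζ = 16/(2·√72) ≈ 0.9428.
With ζ = 0.9428 the response is underdamped.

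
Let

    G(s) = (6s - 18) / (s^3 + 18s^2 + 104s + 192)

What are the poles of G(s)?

The poles are the roots of the denominator s^3 + 18s^2 + 104s + 192 = 0.
Trying s = -8: the polynomial evaluates to 0, so (s + 8) is a factor.
Dividing out leaves s^2 + 10s + 24 = 0.
Factoring the quadratic: (s + 6)(s + 4) = 0.

s = -8, -6, -4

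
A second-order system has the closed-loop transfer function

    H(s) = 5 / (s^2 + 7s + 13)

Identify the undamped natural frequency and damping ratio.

ωₙ ≈ 3.606 rad/s, ζ ≈ 0.9707

Compare the denominator to the standard form s^2 + 2ζωₙs + ωₙ².
ωₙ² = 13, so ωₙ = √13 ≈ 3.606 rad/s.
2ζωₙ = 7, so ζ = 7/(2·√13) ≈ 0.9707.
With ζ = 0.9707 the response is underdamped.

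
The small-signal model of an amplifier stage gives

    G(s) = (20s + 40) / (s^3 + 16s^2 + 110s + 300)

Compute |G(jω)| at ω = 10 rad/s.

|G(j10)| ≈ 0.1564

Substitute s = j10: numerator = 40 + j200, denominator = -1300 + j100.
|G(j10)| = |40 + j200| / |-1300 + j100| = 203.96 / 1303.8 ≈ 0.1564.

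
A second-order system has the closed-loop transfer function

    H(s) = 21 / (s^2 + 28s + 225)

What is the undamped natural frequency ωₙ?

ωₙ = 15 rad/s

Compare the denominator to the standard form s^2 + 2ζωₙs + ωₙ².
ωₙ² = 225, so ωₙ = 15 rad/s.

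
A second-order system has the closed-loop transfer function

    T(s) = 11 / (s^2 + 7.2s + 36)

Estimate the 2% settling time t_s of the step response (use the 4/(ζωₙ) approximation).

Comparing s^2 + 7.2s + 36 to s^2 + 2ζωₙs + ωₙ²: ωₙ = 6 rad/s and ζ = 7.2/(2·6) = 0.6.
ζωₙ = 7.2/2 = 3.6, so t_s ≈ 4/(ζωₙ) = 4/3.6 ≈ 1.111 s.

t_s ≈ 1.111 s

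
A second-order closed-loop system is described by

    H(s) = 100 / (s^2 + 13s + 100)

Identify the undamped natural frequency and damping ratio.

ωₙ = 10 rad/s, ζ = 0.65

Compare the denominator to the standard form s^2 + 2ζωₙs + ωₙ².
ωₙ² = 100, so ωₙ = 10 rad/s.
2ζωₙ = 13, so ζ = 13/(2·10) = 0.65.
With ζ = 0.65 the response is underdamped.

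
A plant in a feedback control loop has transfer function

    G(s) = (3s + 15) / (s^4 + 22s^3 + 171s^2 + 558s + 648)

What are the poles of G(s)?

The poles are the roots of the denominator s^4 + 22s^3 + 171s^2 + 558s + 648 = 0.
Trying s = -6: the polynomial evaluates to 0, so (s + 6) is a factor.
Dividing out leaves s^3 + 16s^2 + 75s + 108 = 0.
This factors further as (s + 3)(s + 9)(s + 4) = 0.

s = -6, -3, -9, -4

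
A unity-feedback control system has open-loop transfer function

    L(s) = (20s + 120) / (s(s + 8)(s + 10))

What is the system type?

Type 1

The denominator has 1 factor of s at the origin (free integrator), so this is a Type 1 system.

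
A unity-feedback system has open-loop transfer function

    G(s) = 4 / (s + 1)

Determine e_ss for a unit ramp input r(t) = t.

G(s) has no poles at the origin.
This is a Type 0 system; Kv = lim_{s→0} s·G(s) = 0, so the steady-state error for a ramp input is infinite.

e_ss = ∞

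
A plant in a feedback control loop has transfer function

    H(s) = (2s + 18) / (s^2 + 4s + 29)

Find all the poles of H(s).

The poles are the roots of the denominator s^2 + 4s + 29 = 0.
Using the quadratic formula: s = (-4 ± √(-100))/2 = -2 ± 5j.

s = -2 ± 5j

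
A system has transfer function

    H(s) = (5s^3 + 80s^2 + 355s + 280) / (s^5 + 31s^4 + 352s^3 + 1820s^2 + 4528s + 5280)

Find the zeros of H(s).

s = -7, -1, -8

Set the numerator to zero: 5s^3 + 80s^2 + 355s + 280 = 0, i.e. 5·(s^3 + 16s^2 + 71s + 56) = 0.
Factoring: (s + 7)(s + 1)(s + 8) = 0.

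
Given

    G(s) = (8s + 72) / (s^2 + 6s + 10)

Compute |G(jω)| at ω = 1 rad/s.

Substitute s = j1: numerator = 72 + j8, denominator = 9 + j6.
|G(j1)| = |72 + j8| / |9 + j6| = 72.443 / 10.817 ≈ 6.697.

|G(j1)| ≈ 6.697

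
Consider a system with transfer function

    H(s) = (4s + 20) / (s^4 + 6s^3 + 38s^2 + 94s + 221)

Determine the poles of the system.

The poles are the roots of the denominator s^4 + 6s^3 + 38s^2 + 94s + 221 = 0.
No real roots exist; factor into two real quadratics: (s^2 + 2s + 17)(s^2 + 4s + 13) = 0.
Each quadratic gives a conjugate pair via the quadratic formula.

s = -1 ± 4j, -2 ± 3j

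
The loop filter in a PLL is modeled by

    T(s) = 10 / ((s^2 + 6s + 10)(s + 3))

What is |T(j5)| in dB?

Substitute s = j5: numerator = 10, denominator = -195 + j15.
|T(j5)| = |10| / |-195 + j15| = 10 / 195.58 ≈ 0.05113.
In decibels: 20·log₁₀(0.05113) ≈ -25.8 dB.

|T(j5)|_dB ≈ -25.8 dB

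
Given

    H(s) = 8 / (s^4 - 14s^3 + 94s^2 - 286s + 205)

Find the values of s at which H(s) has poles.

s = 4 ± 5j, 5, 1

The poles are the roots of the denominator s^4 - 14s^3 + 94s^2 - 286s + 205 = 0.
Trying s = 5: the polynomial evaluates to 0, so (s - 5) is a factor.
Dividing out leaves s^3 - 9s^2 + 49s - 41 = 0.
This factors further as (s^2 - 8s + 41)(s - 1) = 0.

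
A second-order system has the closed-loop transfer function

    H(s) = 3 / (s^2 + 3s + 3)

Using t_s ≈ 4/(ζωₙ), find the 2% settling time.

t_s ≈ 2.667 s

Comparing s^2 + 3s + 3 to s^2 + 2ζωₙs + ωₙ²: ωₙ = √3 ≈ 1.732 rad/s and ζ = 3/(2·√3) ≈ 0.8660.
ζωₙ = 3/2 = 1.5, so t_s ≈ 4/(ζωₙ) = 4/1.5 ≈ 2.667 s.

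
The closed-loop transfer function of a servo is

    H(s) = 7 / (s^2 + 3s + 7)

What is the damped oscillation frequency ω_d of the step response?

Comparing s^2 + 3s + 7 to s^2 + 2ζωₙs + ωₙ²: ωₙ = √7 ≈ 2.646 rad/s and ζ = 3/(2·√7) ≈ 0.5669.
ζωₙ = 3/2 = 1.5, so ω_d = ωₙ√(1−ζ²) = √(ωₙ² − (ζωₙ)²) = √(7 − 1.5²) = √4.75 ≈ 2.179 rad/s.

ω_d ≈ 2.179 rad/s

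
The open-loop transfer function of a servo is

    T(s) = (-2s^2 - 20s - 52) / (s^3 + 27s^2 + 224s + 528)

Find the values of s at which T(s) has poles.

The poles are the roots of the denominator s^3 + 27s^2 + 224s + 528 = 0.
Trying s = -11: the polynomial evaluates to 0, so (s + 11) is a factor.
Dividing out leaves s^2 + 16s + 48 = 0.
Factoring the quadratic: (s + 12)(s + 4) = 0.

s = -11, -12, -4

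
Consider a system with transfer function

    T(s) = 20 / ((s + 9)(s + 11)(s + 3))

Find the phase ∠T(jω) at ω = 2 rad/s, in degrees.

∠T(j2) ≈ -56.52°

At s = j2: numerator = 20, denominator = 205 + j310.
∠T = ∠num − ∠den = 0° − (56.524°) = -56.52°.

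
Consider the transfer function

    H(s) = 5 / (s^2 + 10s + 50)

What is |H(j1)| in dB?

Substitute s = j1: numerator = 5, denominator = 49 + j10.
|H(j1)| = |5| / |49 + j10| = 5 / 50.010 ≈ 0.09998.
In decibels: 20·log₁₀(0.09998) ≈ -20.0 dB.

|H(j1)|_dB ≈ -20.0 dB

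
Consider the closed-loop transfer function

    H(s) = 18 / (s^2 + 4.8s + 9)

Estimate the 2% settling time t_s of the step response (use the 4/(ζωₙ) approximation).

t_s ≈ 1.667 s

Comparing s^2 + 4.8s + 9 to s^2 + 2ζωₙs + ωₙ²: ωₙ = 3 rad/s and ζ = 4.8/(2·3) = 0.8.
ζωₙ = 4.8/2 = 2.4, so t_s ≈ 4/(ζωₙ) = 4/2.4 ≈ 1.667 s.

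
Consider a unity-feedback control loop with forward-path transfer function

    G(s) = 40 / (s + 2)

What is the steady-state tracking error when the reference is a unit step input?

G(s) has no poles at the origin.
This is a Type 0 system. Kp = lim_{s→0} G(s) = 40/2 = 20.
e_ss = 1/(1 + Kp) = 1/(1 + 20) = 1/21 ≈ 0.04762.

e_ss = 0.04762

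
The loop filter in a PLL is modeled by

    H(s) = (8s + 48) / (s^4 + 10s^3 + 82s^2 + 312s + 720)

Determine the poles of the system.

The poles are the roots of the denominator s^4 + 10s^3 + 82s^2 + 312s + 720 = 0.
No real roots exist; factor into two real quadratics: (s^2 + 4s + 40)(s^2 + 6s + 18) = 0.
Each quadratic gives a conjugate pair via the quadratic formula.

s = -2 + 6j, -2 - 6j, -3 + 3j, -3 - 3j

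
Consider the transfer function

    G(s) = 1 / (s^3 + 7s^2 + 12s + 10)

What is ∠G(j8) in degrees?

At s = j8: numerator = 1, denominator = -438 - j416.
∠G = ∠num − ∠den = 0° − (-136.48°) = 136.5°.

∠G(j8) ≈ 136.5°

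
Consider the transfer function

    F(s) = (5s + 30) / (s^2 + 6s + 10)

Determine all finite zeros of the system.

s = -6

Set the numerator to zero: 5s + 30 = 0, i.e. 5·(s + 6) = 0.
So s = -6.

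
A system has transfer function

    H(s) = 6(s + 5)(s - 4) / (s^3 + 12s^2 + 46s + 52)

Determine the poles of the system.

The poles are the roots of the denominator s^3 + 12s^2 + 46s + 52 = 0.
Trying s = -2: the polynomial evaluates to 0, so (s + 2) is a factor.
Dividing out leaves s^2 + 10s + 26 = 0.
The quadratic formula then gives s = -5 ± 1j.

s = -5 + j, -5 - j, -2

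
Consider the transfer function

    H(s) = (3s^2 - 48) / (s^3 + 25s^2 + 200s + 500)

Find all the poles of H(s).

s = -10, -5, -10

The poles are the roots of the denominator s^3 + 25s^2 + 200s + 500 = 0.
Trying s = -10: the polynomial evaluates to 0, so (s + 10) is a factor.
Dividing out leaves s^2 + 15s + 50 = 0.
Factoring the quadratic: (s + 5)(s + 10) = 0.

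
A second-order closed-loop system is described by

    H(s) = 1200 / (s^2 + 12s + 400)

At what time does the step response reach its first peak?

t_p ≈ 0.1647 s

Comparing s^2 + 12s + 400 to s^2 + 2ζωₙs + ωₙ²: ωₙ = 20 rad/s and ζ = 12/(2·20) = 0.3.
ζωₙ = 12/2 = 6, so ω_d = ωₙ√(1−ζ²) = √(ωₙ² − (ζωₙ)²) = √(400 − 6²) = √364 ≈ 19.08 rad/s.
t_p = π/ω_d = π/19.08 ≈ 0.1647 s.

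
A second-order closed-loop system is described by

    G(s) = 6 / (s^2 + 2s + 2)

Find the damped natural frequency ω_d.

ω_d = 1 rad/s

Comparing s^2 + 2s + 2 to s^2 + 2ζωₙs + ωₙ²: ωₙ = √2 ≈ 1.414 rad/s and ζ = 2/(2·√2) ≈ 0.7071.
ζωₙ = 2/2 = 1, so ω_d = ωₙ√(1−ζ²) = √(ωₙ² − (ζωₙ)²) = √(2 − 1²) = √1 = 1 rad/s.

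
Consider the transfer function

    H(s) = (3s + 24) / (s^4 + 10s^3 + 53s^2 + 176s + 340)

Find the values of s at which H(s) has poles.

The poles are the roots of the denominator s^4 + 10s^3 + 53s^2 + 176s + 340 = 0.
No real roots exist; factor into two real quadratics: (s^2 + 2s + 17)(s^2 + 8s + 20) = 0.
Each quadratic gives a conjugate pair via the quadratic formula.

s = -1 ± 4j, -4 ± 2j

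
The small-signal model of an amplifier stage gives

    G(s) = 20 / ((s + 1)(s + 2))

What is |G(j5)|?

|G(j5)| ≈ 0.7284

Substitute s = j5: numerator = 20, denominator = -23 + j15.
|G(j5)| = |20| / |-23 + j15| = 20 / 27.459 ≈ 0.7284.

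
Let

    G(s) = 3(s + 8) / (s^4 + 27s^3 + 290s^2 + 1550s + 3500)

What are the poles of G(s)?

s = -5 ± 5j, -7, -10

The poles are the roots of the denominator s^4 + 27s^3 + 290s^2 + 1550s + 3500 = 0.
Trying s = -7: the polynomial evaluates to 0, so (s + 7) is a factor.
Dividing out leaves s^3 + 20s^2 + 150s + 500 = 0.
This factors further as (s^2 + 10s + 50)(s + 10) = 0.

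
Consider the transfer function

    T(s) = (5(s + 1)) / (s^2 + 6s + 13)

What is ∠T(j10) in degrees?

At s = j10: numerator = 5 + j50, denominator = -87 + j60.
∠T = ∠num − ∠den = 84.289° − (145.41°) = -61.12°.

∠T(j10) ≈ -61.12°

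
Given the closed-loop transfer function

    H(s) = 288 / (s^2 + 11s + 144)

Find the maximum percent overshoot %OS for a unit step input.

%OS ≈ 19.8%

Comparing s^2 + 11s + 144 to s^2 + 2ζωₙs + ωₙ²: ωₙ = 12 rad/s and ζ = 11/(2·12) ≈ 0.4583.
%OS = 100·exp(−πζ/√(1−ζ²)) = 100·exp(−π·0.4583/√(1−0.4583²)) ≈ 19.8%.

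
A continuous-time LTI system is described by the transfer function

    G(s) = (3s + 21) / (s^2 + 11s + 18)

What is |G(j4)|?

Substitute s = j4: numerator = 21 + j12, denominator = 2 + j44.
|G(j4)| = |21 + j12| / |2 + j44| = 24.187 / 44.045 ≈ 0.5491.

|G(j4)| ≈ 0.5491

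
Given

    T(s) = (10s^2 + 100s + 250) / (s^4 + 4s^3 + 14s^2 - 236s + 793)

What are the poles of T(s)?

s = 3 + 2j, 3 - 2j, -5 + 6j, -5 - 6j

The poles are the roots of the denominator s^4 + 4s^3 + 14s^2 - 236s + 793 = 0.
No real roots exist; factor into two real quadratics: (s^2 - 6s + 13)(s^2 + 10s + 61) = 0.
Each quadratic gives a conjugate pair via the quadratic formula.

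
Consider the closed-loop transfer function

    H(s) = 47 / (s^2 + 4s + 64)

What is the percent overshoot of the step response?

Comparing s^2 + 4s + 64 to s^2 + 2ζωₙs + ωₙ²: ωₙ = 8 rad/s and ζ = 4/(2·8) = 0.25.
%OS = 100·exp(−πζ/√(1−ζ²)) = 100·exp(−π·0.25/√(1−0.25²)) ≈ 44.4%.

%OS ≈ 44.4%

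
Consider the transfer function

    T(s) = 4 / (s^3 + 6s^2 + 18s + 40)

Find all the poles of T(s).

The poles are the roots of the denominator s^3 + 6s^2 + 18s + 40 = 0.
Trying s = -4: the polynomial evaluates to 0, so (s + 4) is a factor.
Dividing out leaves s^2 + 2s + 10 = 0.
The quadratic formula then gives s = -1 ± 3j.

s = -1 + 3j, -1 - 3j, -4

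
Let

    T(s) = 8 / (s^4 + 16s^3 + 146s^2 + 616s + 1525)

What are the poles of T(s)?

s = -3 + 4j, -3 - 4j, -5 + 6j, -5 - 6j

The poles are the roots of the denominator s^4 + 16s^3 + 146s^2 + 616s + 1525 = 0.
No real roots exist; factor into two real quadratics: (s^2 + 6s + 25)(s^2 + 10s + 61) = 0.
Each quadratic gives a conjugate pair via the quadratic formula.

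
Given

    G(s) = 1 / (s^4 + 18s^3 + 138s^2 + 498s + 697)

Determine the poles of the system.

The poles are the roots of the denominator s^4 + 18s^3 + 138s^2 + 498s + 697 = 0.
No real roots exist; factor into two real quadratics: (s^2 + 8s + 17)(s^2 + 10s + 41) = 0.
Each quadratic gives a conjugate pair via the quadratic formula.

s = -4 ± j, -5 ± 4j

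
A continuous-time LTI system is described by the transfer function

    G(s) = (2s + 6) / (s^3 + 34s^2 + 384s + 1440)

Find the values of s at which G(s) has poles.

The poles are the roots of the denominator s^3 + 34s^2 + 384s + 1440 = 0.
Trying s = -12: the polynomial evaluates to 0, so (s + 12) is a factor.
Dividing out leaves s^2 + 22s + 120 = 0.
Factoring the quadratic: (s + 10)(s + 12) = 0.

s = -12, -10, -12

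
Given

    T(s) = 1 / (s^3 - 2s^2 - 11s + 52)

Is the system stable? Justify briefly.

The denominator s^3 - 2s^2 - 11s + 52 factors as (s^2 - 6s + 13)(s + 4), giving poles at s = 3 ± 2j, -4.
Since the pole(s) at s = 3 + 2j, 3 - 2j lie in the right half-plane, the system is unstable.

unstable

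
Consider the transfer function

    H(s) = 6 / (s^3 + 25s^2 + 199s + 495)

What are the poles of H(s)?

The poles are the roots of the denominator s^3 + 25s^2 + 199s + 495 = 0.
Trying s = -11: the polynomial evaluates to 0, so (s + 11) is a factor.
Dividing out leaves s^2 + 14s + 45 = 0.
Factoring the quadratic: (s + 9)(s + 5) = 0.

s = -11, -9, -5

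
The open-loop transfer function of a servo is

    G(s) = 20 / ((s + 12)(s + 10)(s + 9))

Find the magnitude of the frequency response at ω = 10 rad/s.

|G(j10)| ≈ 0.006729

Substitute s = j10: numerator = 20, denominator = -2020 + j2180.
|G(j10)| = |20| / |-2020 + j2180| = 20 / 2972.0 ≈ 0.006729.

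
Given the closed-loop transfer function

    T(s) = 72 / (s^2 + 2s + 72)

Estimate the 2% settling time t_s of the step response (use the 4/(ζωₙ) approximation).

Comparing s^2 + 2s + 72 to s^2 + 2ζωₙs + ωₙ²: ωₙ = √72 ≈ 8.485 rad/s and ζ = 2/(2·√72) ≈ 0.1179.
ζωₙ = 2/2 = 1, so t_s ≈ 4/(ζωₙ) = 4/1 = 4 s.

t_s ≈ 4 s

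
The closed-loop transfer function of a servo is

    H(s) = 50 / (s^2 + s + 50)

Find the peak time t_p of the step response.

t_p ≈ 0.4454 s

Comparing s^2 + s + 50 to s^2 + 2ζωₙs + ωₙ²: ωₙ = √50 ≈ 7.071 rad/s and ζ = 1/(2·√50) ≈ 0.07071.
ζωₙ = 1/2 = 0.5, so ω_d = ωₙ√(1−ζ²) = √(ωₙ² − (ζωₙ)²) = √(50 − 0.5²) = √49.75 ≈ 7.053 rad/s.
t_p = π/ω_d = π/7.053 ≈ 0.4454 s.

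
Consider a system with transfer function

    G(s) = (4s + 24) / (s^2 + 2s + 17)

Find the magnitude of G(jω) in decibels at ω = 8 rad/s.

Substitute s = j8: numerator = 24 + j32, denominator = -47 + j16.
|G(j8)| = |24 + j32| / |-47 + j16| = 40 / 49.649 ≈ 0.8057.
In decibels: 20·log₁₀(0.8057) ≈ -1.88 dB.

|G(j8)|_dB ≈ -1.88 dB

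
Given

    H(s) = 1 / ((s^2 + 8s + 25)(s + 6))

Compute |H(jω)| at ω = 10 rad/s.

|H(j10)| ≈ 0.0007820

Substitute s = j10: numerator = 1, denominator = -1250 - j270.
|H(j10)| = |1| / |-1250 - j270| = 1 / 1278.8 ≈ 0.0007820.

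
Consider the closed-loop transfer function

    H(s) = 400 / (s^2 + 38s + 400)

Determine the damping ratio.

ζ = 0.95

Compare the denominator to the standard form s^2 + 2ζωₙs + ωₙ².
ωₙ² = 400, so ωₙ = 20 rad/s.
2ζωₙ = 38, so ζ = 38/(2·20) = 0.95.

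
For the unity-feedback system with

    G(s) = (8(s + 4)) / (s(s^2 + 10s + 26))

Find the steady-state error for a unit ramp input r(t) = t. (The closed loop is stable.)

G(s) has one pole at the origin.
This is a Type 1 system. Kv = lim_{s→0} s·G(s) = 32/26 = 16/13.
e_ss = 1/Kv = 1/(16/13) = 13/16 ≈ 0.8125.

e_ss = 0.8125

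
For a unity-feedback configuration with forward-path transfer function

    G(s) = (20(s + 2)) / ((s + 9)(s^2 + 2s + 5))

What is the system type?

Type 0

The denominator has no factor of s at the origin — no free integrator — so this is a Type 0 system.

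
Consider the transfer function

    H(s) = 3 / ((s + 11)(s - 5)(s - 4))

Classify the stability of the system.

unstable

The poles can be read from the denominator factors: s = -11, 5, 4.
Since the pole(s) at s = 5, 4 lie in the right half-plane, the system is unstable.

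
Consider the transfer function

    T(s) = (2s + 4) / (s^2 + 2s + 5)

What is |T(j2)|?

Substitute s = j2: numerator = 4 + j4, denominator = 1 + j4.
|T(j2)| = |4 + j4| / |1 + j4| = 5.6569 / 4.1231 ≈ 1.372.

|T(j2)| ≈ 1.372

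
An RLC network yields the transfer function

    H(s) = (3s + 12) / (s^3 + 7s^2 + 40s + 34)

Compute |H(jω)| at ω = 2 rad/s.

Substitute s = j2: numerator = 12 + j6, denominator = 6 + j72.
|H(j2)| = |12 + j6| / |6 + j72| = 13.416 / 72.250 ≈ 0.1857.

|H(j2)| ≈ 0.1857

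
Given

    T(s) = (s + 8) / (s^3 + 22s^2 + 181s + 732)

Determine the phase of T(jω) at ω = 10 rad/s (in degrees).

∠T(j10) ≈ -99.77°

At s = j10: numerator = 8 + j10, denominator = -1468 + j810.
∠T = ∠num − ∠den = 51.340° − (151.11°) = -99.77°.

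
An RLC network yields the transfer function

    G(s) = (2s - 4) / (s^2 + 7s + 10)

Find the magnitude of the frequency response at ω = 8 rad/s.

|G(j8)| ≈ 0.2120

Substitute s = j8: numerator = -4 + j16, denominator = -54 + j56.
|G(j8)| = |-4 + j16| / |-54 + j56| = 16.492 / 77.795 ≈ 0.2120.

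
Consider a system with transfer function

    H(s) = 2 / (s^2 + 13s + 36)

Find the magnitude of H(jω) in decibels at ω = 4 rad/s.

Substitute s = j4: numerator = 2, denominator = 20 + j52.
|H(j4)| = |2| / |20 + j52| = 2 / 55.714 ≈ 0.03590.
In decibels: 20·log₁₀(0.03590) ≈ -28.9 dB.

|H(j4)|_dB ≈ -28.9 dB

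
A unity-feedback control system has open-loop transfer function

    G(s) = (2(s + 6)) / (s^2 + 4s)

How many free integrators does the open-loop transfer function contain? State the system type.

Type 1

The denominator has 1 factor of s at the origin (free integrator), so this is a Type 1 system.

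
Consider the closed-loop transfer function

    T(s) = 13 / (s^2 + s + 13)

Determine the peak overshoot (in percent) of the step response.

Comparing s^2 + s + 13 to s^2 + 2ζωₙs + ωₙ²: ωₙ = √13 ≈ 3.606 rad/s and ζ = 1/(2·√13) ≈ 0.1387.
%OS = 100·exp(−πζ/√(1−ζ²)) = 100·exp(−π·0.1387/√(1−0.1387²)) ≈ 64.4%.

%OS ≈ 64.4%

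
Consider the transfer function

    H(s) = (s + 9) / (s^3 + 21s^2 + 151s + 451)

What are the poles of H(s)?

s = -5 + 4j, -5 - 4j, -11

The poles are the roots of the denominator s^3 + 21s^2 + 151s + 451 = 0.
Trying s = -11: the polynomial evaluates to 0, so (s + 11) is a factor.
Dividing out leaves s^2 + 10s + 41 = 0.
The quadratic formula then gives s = -5 ± 4j.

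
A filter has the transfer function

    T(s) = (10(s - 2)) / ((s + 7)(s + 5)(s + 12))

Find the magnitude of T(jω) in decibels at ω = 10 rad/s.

|T(j10)|_dB ≈ -26.4 dB

Substitute s = j10: numerator = -20 + j100, denominator = -1980 + j790.
|T(j10)| = |-20 + j100| / |-1980 + j790| = 101.98 / 2131.8 ≈ 0.04784.
In decibels: 20·log₁₀(0.04784) ≈ -26.4 dB.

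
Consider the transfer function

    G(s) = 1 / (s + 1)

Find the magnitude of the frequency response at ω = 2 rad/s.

|G(j2)| ≈ 0.4472

Substitute s = j2: numerator = 1, denominator = 1 + j2.
|G(j2)| = |1| / |1 + j2| = 1 / 2.2361 ≈ 0.4472.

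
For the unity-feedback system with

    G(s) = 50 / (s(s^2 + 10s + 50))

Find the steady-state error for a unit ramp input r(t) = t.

e_ss = 1

G(s) has one pole at the origin.
This is a Type 1 system. Kv = lim_{s→0} s·G(s) = 50/50 = 1.
e_ss = 1/Kv = 1/(1) = 1.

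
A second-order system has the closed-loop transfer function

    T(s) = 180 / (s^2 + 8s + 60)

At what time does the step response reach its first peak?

Comparing s^2 + 8s + 60 to s^2 + 2ζωₙs + ωₙ²: ωₙ = √60 ≈ 7.746 rad/s and ζ = 8/(2·√60) ≈ 0.5164.
ζωₙ = 8/2 = 4, so ω_d = ωₙ√(1−ζ²) = √(ωₙ² − (ζωₙ)²) = √(60 − 4²) = √44 ≈ 6.633 rad/s.
t_p = π/ω_d = π/6.633 ≈ 0.4736 s.

t_p ≈ 0.4736 s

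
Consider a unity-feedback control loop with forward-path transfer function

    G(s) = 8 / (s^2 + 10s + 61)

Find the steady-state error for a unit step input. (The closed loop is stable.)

G(s) has no poles at the origin.
This is a Type 0 system. Kp = lim_{s→0} G(s) = 8/61.
e_ss = 1/(1 + Kp) = 1/(1 + 8/61) = 61/69 ≈ 0.8841.

e_ss = 0.8841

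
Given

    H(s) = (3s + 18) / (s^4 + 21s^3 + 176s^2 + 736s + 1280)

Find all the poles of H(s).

The poles are the roots of the denominator s^4 + 21s^3 + 176s^2 + 736s + 1280 = 0.
Trying s = -8: the polynomial evaluates to 0, so (s + 8) is a factor.
Dividing out leaves s^3 + 13s^2 + 72s + 160 = 0.
This factors further as (s^2 + 8s + 32)(s + 5) = 0.

s = -8, -4 + 4j, -4 - 4j, -5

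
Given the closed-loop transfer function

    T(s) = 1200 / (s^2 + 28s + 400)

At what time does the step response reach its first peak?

t_p ≈ 0.2200 s

Comparing s^2 + 28s + 400 to s^2 + 2ζωₙs + ωₙ²: ωₙ = 20 rad/s and ζ = 28/(2·20) = 0.7.
ζωₙ = 28/2 = 14, so ω_d = ωₙ√(1−ζ²) = √(ωₙ² − (ζωₙ)²) = √(400 − 14²) = √204 ≈ 14.28 rad/s.
t_p = π/ω_d = π/14.28 ≈ 0.2200 s.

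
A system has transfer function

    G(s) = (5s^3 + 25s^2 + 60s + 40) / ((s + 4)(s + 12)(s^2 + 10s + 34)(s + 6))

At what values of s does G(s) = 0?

s = -1, -2 + 2j, -2 - 2j

Set the numerator to zero: 5s^3 + 25s^2 + 60s + 40 = 0, i.e. 5·(s^3 + 5s^2 + 12s + 8) = 0.
Factoring: (s + 1)(s^2 + 4s + 8) = 0.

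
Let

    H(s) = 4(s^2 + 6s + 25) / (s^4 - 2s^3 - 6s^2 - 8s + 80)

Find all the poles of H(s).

s = -2 ± 2j, 3 ± j

The poles are the roots of the denominator s^4 - 2s^3 - 6s^2 - 8s + 80 = 0.
No real roots exist; factor into two real quadratics: (s^2 + 4s + 8)(s^2 - 6s + 10) = 0.
Each quadratic gives a conjugate pair via the quadratic formula.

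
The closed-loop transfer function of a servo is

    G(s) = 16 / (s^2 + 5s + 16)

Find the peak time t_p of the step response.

t_p ≈ 1.006 s

Comparing s^2 + 5s + 16 to s^2 + 2ζωₙs + ωₙ²: ωₙ = 4 rad/s and ζ = 5/(2·4) = 0.625.
ζωₙ = 5/2 = 2.5, so ω_d = ωₙ√(1−ζ²) = √(ωₙ² − (ζωₙ)²) = √(16 − 2.5²) = √9.75 ≈ 3.122 rad/s.
t_p = π/ω_d = π/3.122 ≈ 1.006 s.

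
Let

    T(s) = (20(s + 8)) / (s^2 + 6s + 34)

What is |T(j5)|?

|T(j5)| ≈ 6.024

Substitute s = j5: numerator = 160 + j100, denominator = 9 + j30.
|T(j5)| = |160 + j100| / |9 + j30| = 188.68 / 31.321 ≈ 6.024.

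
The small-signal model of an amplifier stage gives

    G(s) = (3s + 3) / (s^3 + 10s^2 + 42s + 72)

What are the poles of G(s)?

s = -3 + 3j, -3 - 3j, -4

The poles are the roots of the denominator s^3 + 10s^2 + 42s + 72 = 0.
Trying s = -4: the polynomial evaluates to 0, so (s + 4) is a factor.
Dividing out leaves s^2 + 6s + 18 = 0.
The quadratic formula then gives s = -3 ± 3j.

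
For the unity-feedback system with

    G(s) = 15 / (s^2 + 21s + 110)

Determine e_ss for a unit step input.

G(s) has no poles at the origin.
This is a Type 0 system. Kp = lim_{s→0} G(s) = 15/110 = 3/22.
e_ss = 1/(1 + Kp) = 1/(1 + 3/22) = 22/25 ≈ 0.8800.

e_ss = 0.8800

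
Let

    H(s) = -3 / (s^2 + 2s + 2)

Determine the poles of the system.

The poles are the roots of the denominator s^2 + 2s + 2 = 0.
Using the quadratic formula: s = (-2 ± √(-4))/2 = -1 ± 1j.

s = -1 ± j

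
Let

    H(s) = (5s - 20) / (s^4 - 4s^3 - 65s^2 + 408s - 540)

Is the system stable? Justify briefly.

unstable

The denominator s^4 - 4s^3 - 65s^2 + 408s - 540 factors as (s - 2)(s + 9)(s - 6)(s - 5), giving poles at s = 2, -9, 6, 5.
Since the pole(s) at s = 2, 6, 5 lie in the right half-plane, the system is unstable.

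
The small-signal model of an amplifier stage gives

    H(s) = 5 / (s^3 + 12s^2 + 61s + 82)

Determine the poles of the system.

s = -5 ± 4j, -2

The poles are the roots of the denominator s^3 + 12s^2 + 61s + 82 = 0.
Trying s = -2: the polynomial evaluates to 0, so (s + 2) is a factor.
Dividing out leaves s^2 + 10s + 41 = 0.
The quadratic formula then gives s = -5 ± 4j.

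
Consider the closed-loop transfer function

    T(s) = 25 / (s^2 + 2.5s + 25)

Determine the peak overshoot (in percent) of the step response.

%OS ≈ 44.4%

Comparing s^2 + 2.5s + 25 to s^2 + 2ζωₙs + ωₙ²: ωₙ = 5 rad/s and ζ = 2.5/(2·5) = 0.25.
%OS = 100·exp(−πζ/√(1−ζ²)) = 100·exp(−π·0.25/√(1−0.25²)) ≈ 44.4%.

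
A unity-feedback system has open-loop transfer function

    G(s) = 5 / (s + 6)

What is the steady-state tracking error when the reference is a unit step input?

e_ss = 0.5455

G(s) has no poles at the origin.
This is a Type 0 system. Kp = lim_{s→0} G(s) = 5/6.
e_ss = 1/(1 + Kp) = 1/(1 + 5/6) = 6/11 ≈ 0.5455.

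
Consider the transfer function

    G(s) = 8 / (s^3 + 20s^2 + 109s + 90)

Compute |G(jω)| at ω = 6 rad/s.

|G(j6)| ≈ 0.01043

Substitute s = j6: numerator = 8, denominator = -630 + j438.
|G(j6)| = |8| / |-630 + j438| = 8 / 767.30 ≈ 0.01043.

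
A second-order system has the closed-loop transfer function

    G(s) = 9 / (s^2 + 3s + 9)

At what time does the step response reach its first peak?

Comparing s^2 + 3s + 9 to s^2 + 2ζωₙs + ωₙ²: ωₙ = 3 rad/s and ζ = 3/(2·3) = 0.5.
ζωₙ = 3/2 = 1.5, so ω_d = ωₙ√(1−ζ²) = √(ωₙ² − (ζωₙ)²) = √(9 − 1.5²) = √6.75 ≈ 2.598 rad/s.
t_p = π/ω_d = π/2.598 ≈ 1.209 s.

t_p ≈ 1.209 s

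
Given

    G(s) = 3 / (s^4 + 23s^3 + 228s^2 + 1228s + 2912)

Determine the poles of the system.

The poles are the roots of the denominator s^4 + 23s^3 + 228s^2 + 1228s + 2912 = 0.
Trying s = -8: the polynomial evaluates to 0, so (s + 8) is a factor.
Dividing out leaves s^3 + 15s^2 + 108s + 364 = 0.
This factors further as (s^2 + 8s + 52)(s + 7) = 0.

s = -4 + 6j, -4 - 6j, -8, -7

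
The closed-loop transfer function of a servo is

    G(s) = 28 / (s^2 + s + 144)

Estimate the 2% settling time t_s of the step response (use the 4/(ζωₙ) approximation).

t_s ≈ 8 s

Comparing s^2 + s + 144 to s^2 + 2ζωₙs + ωₙ²: ωₙ = 12 rad/s and ζ = 1/(2·12) ≈ 0.04167.
ζωₙ = 1/2 = 0.5, so t_s ≈ 4/(ζωₙ) = 4/0.5 = 8 s.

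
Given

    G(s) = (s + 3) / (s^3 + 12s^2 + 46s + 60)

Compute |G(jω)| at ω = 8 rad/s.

Substitute s = j8: numerator = 3 + j8, denominator = -708 - j144.
|G(j8)| = |3 + j8| / |-708 - j144| = 8.5440 / 722.50 ≈ 0.01183.

|G(j8)| ≈ 0.01183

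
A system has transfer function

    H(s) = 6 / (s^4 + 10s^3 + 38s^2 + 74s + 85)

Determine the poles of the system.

The poles are the roots of the denominator s^4 + 10s^3 + 38s^2 + 74s + 85 = 0.
No real roots exist; factor into two real quadratics: (s^2 + 2s + 5)(s^2 + 8s + 17) = 0.
Each quadratic gives a conjugate pair via the quadratic formula.

s = -1 ± 2j, -4 ± j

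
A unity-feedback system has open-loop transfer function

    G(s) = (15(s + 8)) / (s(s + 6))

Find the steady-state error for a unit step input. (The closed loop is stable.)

G(s) has one pole at the origin.
This is a Type 1 system; for a step input the steady-state error is zero.

e_ss = 0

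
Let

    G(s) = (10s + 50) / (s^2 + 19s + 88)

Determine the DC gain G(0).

Set s = 0: G(0) = (50) / (88) = 25/44.

G(0) = 25/44 ≈ 0.5682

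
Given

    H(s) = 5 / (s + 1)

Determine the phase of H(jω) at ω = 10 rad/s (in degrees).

∠H(j10) ≈ -84.29°

At s = j10: numerator = 5, denominator = 1 + j10.
∠H = ∠num − ∠den = 0° − (84.289°) = -84.29°.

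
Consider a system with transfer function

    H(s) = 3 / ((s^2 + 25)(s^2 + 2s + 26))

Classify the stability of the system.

The poles can be read from the denominator factors: s = ±5j, -1 ± 5j.
Since the simple pole(s) at s = ±5j lie on the jω-axis with none in the right half-plane, the system is marginally stable.

marginally stable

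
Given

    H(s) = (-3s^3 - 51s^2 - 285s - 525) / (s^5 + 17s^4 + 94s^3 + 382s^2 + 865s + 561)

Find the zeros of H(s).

Set the numerator to zero: -3s^3 - 51s^2 - 285s - 525 = 0, i.e. -3·(s^3 + 17s^2 + 95s + 175) = 0.
Factoring: (s + 5)^2(s + 7) = 0.

s = -5, -5, -7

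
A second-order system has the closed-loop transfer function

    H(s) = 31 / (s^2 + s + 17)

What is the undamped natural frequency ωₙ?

Compare the denominator to the standard form s^2 + 2ζωₙs + ωₙ².
ωₙ² = 17, so ωₙ = √17 ≈ 4.123 rad/s.

ωₙ ≈ 4.123 rad/s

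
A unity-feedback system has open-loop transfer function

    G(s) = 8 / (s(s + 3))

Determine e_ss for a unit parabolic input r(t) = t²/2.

G(s) has one pole at the origin.
This is a Type 1 system; Ka = lim_{s→0} s^2·G(s) = 0, so the steady-state error for a parabola input is infinite.

e_ss = ∞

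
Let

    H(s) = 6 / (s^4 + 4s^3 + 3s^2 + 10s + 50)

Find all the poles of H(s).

s = 1 ± 2j, -3 ± j

The poles are the roots of the denominator s^4 + 4s^3 + 3s^2 + 10s + 50 = 0.
No real roots exist; factor into two real quadratics: (s^2 - 2s + 5)(s^2 + 6s + 10) = 0.
Each quadratic gives a conjugate pair via the quadratic formula.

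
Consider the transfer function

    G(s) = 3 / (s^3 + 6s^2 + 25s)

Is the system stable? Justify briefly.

marginally stable

The denominator s^3 + 6s^2 + 25s factors as s(s^2 + 6s + 25), giving poles at s = 0, -3 + 4j, -3 - 4j.
Since the simple pole(s) at s = 0 lie on the jω-axis with none in the right half-plane, the system is marginally stable.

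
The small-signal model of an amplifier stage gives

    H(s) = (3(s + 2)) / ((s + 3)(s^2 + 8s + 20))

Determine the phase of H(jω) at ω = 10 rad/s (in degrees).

At s = j10: numerator = 6 + j30, denominator = -1040 - j560.
∠H = ∠num − ∠den = 78.690° − (-151.70°) = 230.4°, which wraps to -129.6°.

∠H(j10) ≈ -129.6°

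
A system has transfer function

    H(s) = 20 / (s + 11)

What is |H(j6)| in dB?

|H(j6)|_dB ≈ 4.06 dB

Substitute s = j6: numerator = 20, denominator = 11 + j6.
|H(j6)| = |20| / |11 + j6| = 20 / 12.530 ≈ 1.596.
In decibels: 20·log₁₀(1.596) ≈ 4.06 dB.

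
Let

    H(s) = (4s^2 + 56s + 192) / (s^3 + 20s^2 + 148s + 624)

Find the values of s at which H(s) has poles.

The poles are the roots of the denominator s^3 + 20s^2 + 148s + 624 = 0.
Trying s = -12: the polynomial evaluates to 0, so (s + 12) is a factor.
Dividing out leaves s^2 + 8s + 52 = 0.
The quadratic formula then gives s = -4 ± 6j.

s = -4 + 6j, -4 - 6j, -12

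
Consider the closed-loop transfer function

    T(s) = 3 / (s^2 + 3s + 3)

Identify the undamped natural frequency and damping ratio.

Compare the denominator to the standard form s^2 + 2ζωₙs + ωₙ².
ωₙ² = 3, so ωₙ = √3 ≈ 1.732 rad/s.
2ζωₙ = 3, so ζ = 3/(2·√3) ≈ 0.8660.

ωₙ ≈ 1.732 rad/s, ζ ≈ 0.8660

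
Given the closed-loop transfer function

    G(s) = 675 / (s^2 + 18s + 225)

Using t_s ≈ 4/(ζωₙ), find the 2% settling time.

Comparing s^2 + 18s + 225 to s^2 + 2ζωₙs + ωₙ²: ωₙ = 15 rad/s and ζ = 18/(2·15) = 0.6.
ζωₙ = 18/2 = 9, so t_s ≈ 4/(ζωₙ) = 4/9 ≈ 0.4444 s.

t_s ≈ 0.4444 s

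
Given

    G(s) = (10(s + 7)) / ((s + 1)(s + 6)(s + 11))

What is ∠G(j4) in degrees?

At s = j4: numerator = 70 + j40, denominator = -222 + j268.
∠G = ∠num − ∠den = 29.745° − (129.64°) = -99.89°.

∠G(j4) ≈ -99.89°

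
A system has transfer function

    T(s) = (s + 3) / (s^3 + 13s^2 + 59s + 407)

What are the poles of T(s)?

The poles are the roots of the denominator s^3 + 13s^2 + 59s + 407 = 0.
Trying s = -11: the polynomial evaluates to 0, so (s + 11) is a factor.
Dividing out leaves s^2 + 2s + 37 = 0.
The quadratic formula then gives s = -1 ± 6j.

s = -1 + 6j, -1 - 6j, -11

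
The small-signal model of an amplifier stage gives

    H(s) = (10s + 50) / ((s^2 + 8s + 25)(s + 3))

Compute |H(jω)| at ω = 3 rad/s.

|H(j3)| ≈ 0.4765

Substitute s = j3: numerator = 50 + j30, denominator = -24 + j120.
|H(j3)| = |50 + j30| / |-24 + j120| = 58.310 / 122.38 ≈ 0.4765.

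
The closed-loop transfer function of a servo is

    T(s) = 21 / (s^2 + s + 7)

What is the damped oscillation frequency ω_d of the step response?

ω_d ≈ 2.598 rad/s

Comparing s^2 + s + 7 to s^2 + 2ζωₙs + ωₙ²: ωₙ = √7 ≈ 2.646 rad/s and ζ = 1/(2·√7) ≈ 0.1890.
ζωₙ = 1/2 = 0.5, so ω_d = ωₙ√(1−ζ²) = √(ωₙ² − (ζωₙ)²) = √(7 − 0.5²) = √6.75 ≈ 2.598 rad/s.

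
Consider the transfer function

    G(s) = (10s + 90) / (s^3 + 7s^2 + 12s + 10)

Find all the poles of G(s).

s = -1 ± j, -5

The poles are the roots of the denominator s^3 + 7s^2 + 12s + 10 = 0.
Trying s = -5: the polynomial evaluates to 0, so (s + 5) is a factor.
Dividing out leaves s^2 + 2s + 2 = 0.
The quadratic formula then gives s = -1 ± 1j.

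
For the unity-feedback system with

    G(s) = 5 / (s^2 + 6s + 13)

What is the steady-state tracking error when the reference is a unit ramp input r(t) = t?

G(s) has no poles at the origin.
This is a Type 0 system; Kv = lim_{s→0} s·G(s) = 0, so the steady-state error for a ramp input is infinite.

e_ss = ∞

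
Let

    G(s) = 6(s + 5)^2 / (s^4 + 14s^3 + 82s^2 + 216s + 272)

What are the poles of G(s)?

s = -5 ± 3j, -2 ± 2j

The poles are the roots of the denominator s^4 + 14s^3 + 82s^2 + 216s + 272 = 0.
No real roots exist; factor into two real quadratics: (s^2 + 10s + 34)(s^2 + 4s + 8) = 0.
Each quadratic gives a conjugate pair via the quadratic formula.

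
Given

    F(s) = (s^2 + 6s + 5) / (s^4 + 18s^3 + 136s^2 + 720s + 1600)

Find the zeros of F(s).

Set the numerator to zero: s^2 + 6s + 5 = 0.
Factoring: (s + 5)(s + 1) = 0.

s = -5, -1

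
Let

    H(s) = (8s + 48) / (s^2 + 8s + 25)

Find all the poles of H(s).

s = -4 ± 3j

The poles are the roots of the denominator s^2 + 8s + 25 = 0.
Using the quadratic formula: s = (-8 ± √(-36))/2 = -4 ± 3j.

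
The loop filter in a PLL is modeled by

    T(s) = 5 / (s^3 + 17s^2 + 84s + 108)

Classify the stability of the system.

The denominator s^3 + 17s^2 + 84s + 108 factors as (s + 9)(s + 2)(s + 6), giving poles at s = -9, -2, -6.
Since all poles lie strictly in the left half-plane, the system is stable.

stable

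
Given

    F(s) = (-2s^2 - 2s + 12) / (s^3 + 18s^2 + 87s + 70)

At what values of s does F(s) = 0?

s = 2, -3

Set the numerator to zero: -2s^2 - 2s + 12 = 0, i.e. -2·(s^2 + s - 6) = 0.
Factoring: (s - 2)(s + 3) = 0.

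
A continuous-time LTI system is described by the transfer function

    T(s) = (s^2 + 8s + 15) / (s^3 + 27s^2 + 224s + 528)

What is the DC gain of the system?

Set s = 0: T(0) = (15) / (528) = 5/176.

T(0) = 5/176 ≈ 0.02841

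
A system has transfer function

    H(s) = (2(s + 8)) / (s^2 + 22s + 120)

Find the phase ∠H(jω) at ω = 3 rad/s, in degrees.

At s = j3: numerator = 16 + j6, denominator = 111 + j66.
∠H = ∠num − ∠den = 20.556° − (30.735°) = -10.18°.

∠H(j3) ≈ -10.18°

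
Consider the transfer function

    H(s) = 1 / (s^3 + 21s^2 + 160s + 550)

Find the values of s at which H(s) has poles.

s = -5 ± 5j, -11

The poles are the roots of the denominator s^3 + 21s^2 + 160s + 550 = 0.
Trying s = -11: the polynomial evaluates to 0, so (s + 11) is a factor.
Dividing out leaves s^2 + 10s + 50 = 0.
The quadratic formula then gives s = -5 ± 5j.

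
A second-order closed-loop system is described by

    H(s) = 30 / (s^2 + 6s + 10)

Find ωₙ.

Compare the denominator to the standard form s^2 + 2ζωₙs + ωₙ².
ωₙ² = 10, so ωₙ = √10 ≈ 3.162 rad/s.

ωₙ ≈ 3.162 rad/s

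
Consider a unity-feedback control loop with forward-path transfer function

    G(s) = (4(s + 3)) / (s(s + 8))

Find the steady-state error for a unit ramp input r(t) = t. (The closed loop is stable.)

G(s) has one pole at the origin.
This is a Type 1 system. Kv = lim_{s→0} s·G(s) = 12/8 = 3/2.
e_ss = 1/Kv = 1/(3/2) = 2/3 ≈ 0.6667.

e_ss = 0.6667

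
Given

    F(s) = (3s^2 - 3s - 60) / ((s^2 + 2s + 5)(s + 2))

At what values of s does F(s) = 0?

s = 5, -4

Set the numerator to zero: 3s^2 - 3s - 60 = 0, i.e. 3·(s^2 - s - 20) = 0.
Factoring: (s - 5)(s + 4) = 0.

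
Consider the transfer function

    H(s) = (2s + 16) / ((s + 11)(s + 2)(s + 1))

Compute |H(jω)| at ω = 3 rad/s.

|H(j3)| ≈ 0.1314

Substitute s = j3: numerator = 16 + j6, denominator = -104 + j78.
|H(j3)| = |16 + j6| / |-104 + j78| = 17.088 / 130 ≈ 0.1314.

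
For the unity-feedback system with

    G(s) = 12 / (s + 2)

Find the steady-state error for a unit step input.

e_ss = 0.1429

G(s) has no poles at the origin.
This is a Type 0 system. Kp = lim_{s→0} G(s) = 12/2 = 6.
e_ss = 1/(1 + Kp) = 1/(1 + 6) = 1/7 ≈ 0.1429.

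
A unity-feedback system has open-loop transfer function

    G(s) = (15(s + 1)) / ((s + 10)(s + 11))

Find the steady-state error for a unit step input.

G(s) has no poles at the origin.
This is a Type 0 system. Kp = lim_{s→0} G(s) = 15/110 = 3/22.
e_ss = 1/(1 + Kp) = 1/(1 + 3/22) = 22/25 ≈ 0.8800.

e_ss = 0.8800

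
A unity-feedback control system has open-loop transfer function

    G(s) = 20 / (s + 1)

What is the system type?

Type 0

The denominator has no factor of s at the origin — no free integrator — so this is a Type 0 system.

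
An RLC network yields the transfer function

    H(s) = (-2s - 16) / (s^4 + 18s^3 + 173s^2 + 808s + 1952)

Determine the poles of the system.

The poles are the roots of the denominator s^4 + 18s^3 + 173s^2 + 808s + 1952 = 0.
No real roots exist; factor into two real quadratics: (s^2 + 8s + 32)(s^2 + 10s + 61) = 0.
Each quadratic gives a conjugate pair via the quadratic formula.

s = -4 + 4j, -4 - 4j, -5 + 6j, -5 - 6j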